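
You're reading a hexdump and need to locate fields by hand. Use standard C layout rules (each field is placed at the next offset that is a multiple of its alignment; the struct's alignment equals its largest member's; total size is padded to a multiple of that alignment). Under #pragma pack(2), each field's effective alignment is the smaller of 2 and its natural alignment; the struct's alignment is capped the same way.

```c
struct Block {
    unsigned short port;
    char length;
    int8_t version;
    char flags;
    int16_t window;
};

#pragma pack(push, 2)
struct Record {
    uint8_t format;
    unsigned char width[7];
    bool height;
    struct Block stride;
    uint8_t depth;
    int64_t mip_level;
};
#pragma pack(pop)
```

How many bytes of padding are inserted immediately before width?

Block: 0..2  port  (2B, 2-aligned); 2..3  length  (1B, 1-aligned); 3..4  version  (1B, 1-aligned); 4..5  flags  (1B, 1-aligned); 5..6  -- padding (1B); 6..8  window  (2B, 2-aligned); sizeof = 8, alignof = 2
0..1  format  (1B, 1-aligned)
1..8  width  (7B, 1-aligned)

0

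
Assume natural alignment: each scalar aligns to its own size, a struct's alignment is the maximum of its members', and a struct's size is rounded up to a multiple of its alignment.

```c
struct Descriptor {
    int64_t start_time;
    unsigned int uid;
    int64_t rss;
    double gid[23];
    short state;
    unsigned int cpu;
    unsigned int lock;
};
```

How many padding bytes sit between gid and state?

0

0..8  start_time  (8B, 8-aligned)
8..12  uid  (4B, 4-aligned)
12..16  -- padding (4B)
16..24  rss  (8B, 8-aligned)
24..208  gid  (184B, 8-aligned)
208..210  state  (2B, 2-aligned)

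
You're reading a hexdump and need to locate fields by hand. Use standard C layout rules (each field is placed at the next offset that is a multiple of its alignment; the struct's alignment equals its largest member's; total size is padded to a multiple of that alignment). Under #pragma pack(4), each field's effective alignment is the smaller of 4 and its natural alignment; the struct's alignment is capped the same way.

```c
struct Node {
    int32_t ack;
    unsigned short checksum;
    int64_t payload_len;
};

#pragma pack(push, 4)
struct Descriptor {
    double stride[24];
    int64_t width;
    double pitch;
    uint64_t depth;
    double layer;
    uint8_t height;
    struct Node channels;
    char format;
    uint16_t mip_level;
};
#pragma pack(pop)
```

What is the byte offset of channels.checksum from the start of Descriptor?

232

Node: 0..4  ack  (4B, 4-aligned); 4..6  checksum  (2B, 2-aligned); 6..8  -- padding (2B); 8..16  payload_len  (8B, 8-aligned); sizeof = 16, alignof = 8
0..192  stride  (192B, 4-aligned)
192..200  width  (8B, 4-aligned)
200..208  pitch  (8B, 4-aligned)
208..216  depth  (8B, 4-aligned)
216..224  layer  (8B, 4-aligned)
224..225  height  (1B, 1-aligned)
225..228  -- padding (3B)
228..244  channels  (16B, 4-aligned)
within Node: checksum at 4
228 + 4 = 232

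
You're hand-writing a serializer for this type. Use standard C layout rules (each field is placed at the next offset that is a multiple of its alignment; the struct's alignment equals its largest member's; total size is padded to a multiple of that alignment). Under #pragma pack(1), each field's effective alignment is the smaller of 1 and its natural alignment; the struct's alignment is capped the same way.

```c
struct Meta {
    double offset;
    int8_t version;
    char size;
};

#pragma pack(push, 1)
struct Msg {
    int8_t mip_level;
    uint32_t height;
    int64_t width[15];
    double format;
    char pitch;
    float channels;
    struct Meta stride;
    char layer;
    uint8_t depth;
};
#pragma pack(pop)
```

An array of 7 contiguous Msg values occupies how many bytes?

Meta: 0..8  offset  (8B, 8-aligned); 8..9  version  (1B, 1-aligned); 9..10  size  (1B, 1-aligned); 10..16  -- tail padding (6B); sizeof = 16, alignof = 8
0..1  mip_level  (1B, 1-aligned)
1..5  height  (4B, 1-aligned)
5..125  width  (120B, 1-aligned)
125..133  format  (8B, 1-aligned)
133..134  pitch  (1B, 1-aligned)
134..138  channels  (4B, 1-aligned)
138..154  stride  (16B, 1-aligned)
154..155  layer  (1B, 1-aligned)
155..156  depth  (1B, 1-aligned)
sizeof = 156, alignof = 1
array of 7: 7 × 156 = 1092

1092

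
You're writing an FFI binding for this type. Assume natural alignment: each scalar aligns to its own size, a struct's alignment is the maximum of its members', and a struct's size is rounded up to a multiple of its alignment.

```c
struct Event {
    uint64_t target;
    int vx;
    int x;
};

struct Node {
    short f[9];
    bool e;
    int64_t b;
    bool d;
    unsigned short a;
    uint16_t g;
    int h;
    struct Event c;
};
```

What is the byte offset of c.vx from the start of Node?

Event: target at 0 (size 8, align 8) → ends 8; vx at 8 (size 4, align 4) → ends 12; x at 12 (size 4, align 4) → ends 16; total 16 bytes, alignment 8
f at 0 (size 18, align 2) → ends 18
e at 18 (size 1, align 1) → ends 19
pad 5 to align 8 for b
b at 24 (size 8, align 8) → ends 32
d at 32 (size 1, align 1) → ends 33
pad 1 to align 2 for a
a at 34 (size 2, align 2) → ends 36
g at 36 (size 2, align 2) → ends 38
pad 2 to align 4 for h
h at 40 (size 4, align 4) → ends 44
pad 4 to align 8 for c
c at 48 (size 16, align 8) → ends 64
within Event: vx at 8
48 + 8 = 56

56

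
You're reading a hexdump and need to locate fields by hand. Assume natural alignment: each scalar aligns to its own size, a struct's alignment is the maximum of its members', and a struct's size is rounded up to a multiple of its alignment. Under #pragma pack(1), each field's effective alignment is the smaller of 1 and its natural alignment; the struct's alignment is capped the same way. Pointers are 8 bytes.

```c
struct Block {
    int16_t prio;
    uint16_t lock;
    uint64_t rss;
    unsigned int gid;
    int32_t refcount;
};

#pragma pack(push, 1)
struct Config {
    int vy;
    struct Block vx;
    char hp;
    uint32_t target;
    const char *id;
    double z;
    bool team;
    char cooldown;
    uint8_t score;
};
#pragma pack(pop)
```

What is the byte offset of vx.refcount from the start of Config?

24

Block: @0: prio [2B, align 2] → 2; @2: lock [2B, align 2] → 4; +4 pad (align 8); @8: rss [8B, align 8] → 16; @16: gid [4B, align 4] → 20; @20: refcount [4B, align 4] → 24; size 24, align 8
@0: vy [4B, align 1] → 4
@4: vx [24B, align 1] → 28
within Block: refcount at 20
4 + 20 = 24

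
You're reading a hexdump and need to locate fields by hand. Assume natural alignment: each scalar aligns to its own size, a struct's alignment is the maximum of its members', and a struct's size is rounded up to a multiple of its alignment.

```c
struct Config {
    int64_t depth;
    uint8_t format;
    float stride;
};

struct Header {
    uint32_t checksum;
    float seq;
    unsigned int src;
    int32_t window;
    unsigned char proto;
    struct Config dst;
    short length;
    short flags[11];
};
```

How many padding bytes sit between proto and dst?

Config: 0..8  depth  (8B, 8-aligned); 8..9  format  (1B, 1-aligned); 9..12  -- padding (3B); 12..16  stride  (4B, 4-aligned); sizeof = 16, alignof = 8
0..4  checksum  (4B, 4-aligned)
4..8  seq  (4B, 4-aligned)
8..12  src  (4B, 4-aligned)
12..16  window  (4B, 4-aligned)
16..17  proto  (1B, 1-aligned)
17..24  -- padding (7B)
24..40  dst  (16B, 8-aligned)

7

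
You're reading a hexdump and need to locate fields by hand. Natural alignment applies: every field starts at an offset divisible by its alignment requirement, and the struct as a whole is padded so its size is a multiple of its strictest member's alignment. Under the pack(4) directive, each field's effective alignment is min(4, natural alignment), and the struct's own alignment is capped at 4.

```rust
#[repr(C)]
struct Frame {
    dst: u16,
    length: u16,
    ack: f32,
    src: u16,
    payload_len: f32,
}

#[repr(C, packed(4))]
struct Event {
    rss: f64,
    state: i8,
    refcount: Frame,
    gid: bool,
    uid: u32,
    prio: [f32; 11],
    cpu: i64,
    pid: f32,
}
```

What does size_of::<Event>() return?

92 bytes

Frame: dst at 0 (size 2, align 2) → ends 2; length at 2 (size 2, align 2) → ends 4; ack at 4 (size 4, align 4) → ends 8; src at 8 (size 2, align 2) → ends 10; pad 2 to align 4 for payload_len; payload_len at 12 (size 4, align 4) → ends 16; total 16 bytes, alignment 4
rss at 0 (size 8, align 4) → ends 8
state at 8 (size 1, align 1) → ends 9
pad 3 to align 4 for refcount
refcount at 12 (size 16, align 4) → ends 28
gid at 28 (size 1, align 1) → ends 29
pad 3 to align 4 for uid
uid at 32 (size 4, align 4) → ends 36
prio at 36 (size 44, align 4) → ends 80
cpu at 80 (size 8, align 4) → ends 88
pid at 88 (size 4, align 4) → ends 92
total 92 bytes, alignment 4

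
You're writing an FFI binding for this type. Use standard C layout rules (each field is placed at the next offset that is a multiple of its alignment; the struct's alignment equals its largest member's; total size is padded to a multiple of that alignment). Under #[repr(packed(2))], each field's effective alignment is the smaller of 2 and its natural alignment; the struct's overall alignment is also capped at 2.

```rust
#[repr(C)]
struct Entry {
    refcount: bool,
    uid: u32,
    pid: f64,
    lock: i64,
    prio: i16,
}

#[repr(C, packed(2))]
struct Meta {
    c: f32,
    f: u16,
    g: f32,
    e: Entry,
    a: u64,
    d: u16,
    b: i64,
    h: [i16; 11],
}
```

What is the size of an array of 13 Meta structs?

1066

Entry: 0..1  refcount  (1B, 1-aligned); 1..4  -- padding (3B); 4..8  uid  (4B, 4-aligned); 8..16  pid  (8B, 8-aligned); 16..24  lock  (8B, 8-aligned); 24..26  prio  (2B, 2-aligned); 26..32  -- tail padding (6B); sizeof = 32, alignof = 8
0..4  c  (4B, 2-aligned)
4..6  f  (2B, 2-aligned)
6..10  g  (4B, 2-aligned)
10..42  e  (32B, 2-aligned)
42..50  a  (8B, 2-aligned)
50..52  d  (2B, 2-aligned)
52..60  b  (8B, 2-aligned)
60..82  h  (22B, 2-aligned)
sizeof = 82, alignof = 2
array of 13: 13 × 82 = 1066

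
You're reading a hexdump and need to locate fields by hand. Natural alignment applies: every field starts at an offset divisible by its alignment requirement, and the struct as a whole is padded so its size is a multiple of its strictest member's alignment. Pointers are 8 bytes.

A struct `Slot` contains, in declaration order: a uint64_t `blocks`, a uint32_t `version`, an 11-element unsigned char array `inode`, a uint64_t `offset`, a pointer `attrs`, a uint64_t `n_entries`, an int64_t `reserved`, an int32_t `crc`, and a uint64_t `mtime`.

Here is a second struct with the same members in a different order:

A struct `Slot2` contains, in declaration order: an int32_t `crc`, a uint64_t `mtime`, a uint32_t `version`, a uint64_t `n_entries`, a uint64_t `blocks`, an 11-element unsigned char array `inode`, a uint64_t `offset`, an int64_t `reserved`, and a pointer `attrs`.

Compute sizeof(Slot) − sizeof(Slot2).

-8

blocks at 0 (size 8, align 8) → ends 8
version at 8 (size 4, align 4) → ends 12
inode at 12 (size 11, align 1) → ends 23
pad 1 to align 8 for offset
offset at 24 (size 8, align 8) → ends 32
attrs at 32 (size 8, align 8) → ends 40
n_entries at 40 (size 8, align 8) → ends 48
reserved at 48 (size 8, align 8) → ends 56
crc at 56 (size 4, align 4) → ends 60
pad 4 to align 8 for mtime
mtime at 64 (size 8, align 8) → ends 72
total 72 bytes, alignment 8
— Slot2 —
crc at 0 (size 4, align 4) → ends 4
pad 4 to align 8 for mtime
mtime at 8 (size 8, align 8) → ends 16
version at 16 (size 4, align 4) → ends 20
pad 4 to align 8 for n_entries
n_entries at 24 (size 8, align 8) → ends 32
blocks at 32 (size 8, align 8) → ends 40
inode at 40 (size 11, align 1) → ends 51
pad 5 to align 8 for offset
offset at 56 (size 8, align 8) → ends 64
reserved at 64 (size 8, align 8) → ends 72
attrs at 72 (size 8, align 8) → ends 80
total 80 bytes, alignment 8
72 − 80 = -8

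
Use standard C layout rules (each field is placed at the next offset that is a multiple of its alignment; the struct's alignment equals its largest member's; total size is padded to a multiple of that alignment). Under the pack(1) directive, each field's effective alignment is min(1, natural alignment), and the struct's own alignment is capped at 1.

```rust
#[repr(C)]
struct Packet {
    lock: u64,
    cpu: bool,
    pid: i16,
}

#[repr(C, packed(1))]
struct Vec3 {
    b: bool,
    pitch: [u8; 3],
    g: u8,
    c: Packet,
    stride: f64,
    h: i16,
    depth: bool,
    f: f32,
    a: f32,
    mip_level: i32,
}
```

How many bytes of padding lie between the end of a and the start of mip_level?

0

Packet: 0..8  lock  (8B, 8-aligned); 8..9  cpu  (1B, 1-aligned); 9..10  -- padding (1B); 10..12  pid  (2B, 2-aligned); 12..16  -- tail padding (4B); sizeof = 16, alignof = 8
0..1  b  (1B, 1-aligned)
1..4  pitch  (3B, 1-aligned)
4..5  g  (1B, 1-aligned)
5..21  c  (16B, 1-aligned)
21..29  stride  (8B, 1-aligned)
29..31  h  (2B, 1-aligned)
31..32  depth  (1B, 1-aligned)
32..36  f  (4B, 1-aligned)
36..40  a  (4B, 1-aligned)
40..44  mip_level  (4B, 1-aligned)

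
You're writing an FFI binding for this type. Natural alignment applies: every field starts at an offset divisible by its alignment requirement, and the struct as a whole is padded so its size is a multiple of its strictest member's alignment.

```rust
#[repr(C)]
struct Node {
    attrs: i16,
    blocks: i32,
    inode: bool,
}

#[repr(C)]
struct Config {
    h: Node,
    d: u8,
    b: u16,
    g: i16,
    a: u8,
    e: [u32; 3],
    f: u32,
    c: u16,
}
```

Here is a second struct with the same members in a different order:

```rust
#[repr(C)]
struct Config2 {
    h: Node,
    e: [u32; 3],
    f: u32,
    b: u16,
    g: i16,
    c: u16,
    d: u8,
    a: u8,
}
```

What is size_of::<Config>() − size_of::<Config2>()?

Node: @0: attrs [2B, align 2] → 2; +2 pad (align 4); @4: blocks [4B, align 4] → 8; @8: inode [1B, align 1] → 9; +3 tail pad (align 4); size 12, align 4
@0: h [12B, align 4] → 12
@12: d [1B, align 1] → 13
+1 pad (align 2)
@14: b [2B, align 2] → 16
@16: g [2B, align 2] → 18
@18: a [1B, align 1] → 19
+1 pad (align 4)
@20: e [12B, align 4] → 32
@32: f [4B, align 4] → 36
@36: c [2B, align 2] → 38
+2 tail pad (align 4)
size 40, align 4
— Config2 —
@0: h [12B, align 4] → 12
@12: e [12B, align 4] → 24
@24: f [4B, align 4] → 28
@28: b [2B, align 2] → 30
@30: g [2B, align 2] → 32
@32: c [2B, align 2] → 34
@34: d [1B, align 1] → 35
@35: a [1B, align 1] → 36
size 36, align 4
40 − 36 = 4

4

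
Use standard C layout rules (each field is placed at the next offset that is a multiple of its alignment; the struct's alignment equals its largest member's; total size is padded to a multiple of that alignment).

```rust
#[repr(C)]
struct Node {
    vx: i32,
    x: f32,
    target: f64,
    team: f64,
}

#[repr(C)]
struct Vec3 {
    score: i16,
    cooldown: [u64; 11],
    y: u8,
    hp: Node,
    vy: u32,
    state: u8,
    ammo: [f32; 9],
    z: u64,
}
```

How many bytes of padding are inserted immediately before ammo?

3

Node: 0..4  vx  (4B, 4-aligned); 4..8  x  (4B, 4-aligned); 8..16  target  (8B, 8-aligned); 16..24  team  (8B, 8-aligned); sizeof = 24, alignof = 8
0..2  score  (2B, 2-aligned)
2..8  -- padding (6B)
8..96  cooldown  (88B, 8-aligned)
96..97  y  (1B, 1-aligned)
97..104  -- padding (7B)
104..128  hp  (24B, 8-aligned)
128..132  vy  (4B, 4-aligned)
132..133  state  (1B, 1-aligned)
133..136  -- padding (3B)
136..172  ammo  (36B, 4-aligned)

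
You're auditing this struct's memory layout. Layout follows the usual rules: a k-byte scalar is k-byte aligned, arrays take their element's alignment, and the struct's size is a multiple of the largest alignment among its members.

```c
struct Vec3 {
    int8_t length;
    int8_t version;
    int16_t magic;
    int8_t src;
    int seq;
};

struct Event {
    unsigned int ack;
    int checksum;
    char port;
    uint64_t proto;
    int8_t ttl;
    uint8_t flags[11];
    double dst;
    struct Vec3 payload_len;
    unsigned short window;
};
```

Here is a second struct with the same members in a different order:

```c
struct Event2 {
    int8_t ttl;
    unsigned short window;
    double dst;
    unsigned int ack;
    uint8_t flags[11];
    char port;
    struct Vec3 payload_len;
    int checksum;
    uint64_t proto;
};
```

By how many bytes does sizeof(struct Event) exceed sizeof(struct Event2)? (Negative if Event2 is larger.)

8

Vec3: length at 0 (size 1, align 1) → ends 1; version at 1 (size 1, align 1) → ends 2; magic at 2 (size 2, align 2) → ends 4; src at 4 (size 1, align 1) → ends 5; pad 3 to align 4 for seq; seq at 8 (size 4, align 4) → ends 12; total 12 bytes, alignment 4
ack at 0 (size 4, align 4) → ends 4
checksum at 4 (size 4, align 4) → ends 8
port at 8 (size 1, align 1) → ends 9
pad 7 to align 8 for proto
proto at 16 (size 8, align 8) → ends 24
ttl at 24 (size 1, align 1) → ends 25
flags at 25 (size 11, align 1) → ends 36
pad 4 to align 8 for dst
dst at 40 (size 8, align 8) → ends 48
payload_len at 48 (size 12, align 4) → ends 60
window at 60 (size 2, align 2) → ends 62
tail pad 2 to reach multiple of 8
total 64 bytes, alignment 8
— Event2 —
ttl at 0 (size 1, align 1) → ends 1
pad 1 to align 2 for window
window at 2 (size 2, align 2) → ends 4
pad 4 to align 8 for dst
dst at 8 (size 8, align 8) → ends 16
ack at 16 (size 4, align 4) → ends 20
flags at 20 (size 11, align 1) → ends 31
port at 31 (size 1, align 1) → ends 32
payload_len at 32 (size 12, align 4) → ends 44
checksum at 44 (size 4, align 4) → ends 48
proto at 48 (size 8, align 8) → ends 56
total 56 bytes, alignment 8
64 − 56 = 8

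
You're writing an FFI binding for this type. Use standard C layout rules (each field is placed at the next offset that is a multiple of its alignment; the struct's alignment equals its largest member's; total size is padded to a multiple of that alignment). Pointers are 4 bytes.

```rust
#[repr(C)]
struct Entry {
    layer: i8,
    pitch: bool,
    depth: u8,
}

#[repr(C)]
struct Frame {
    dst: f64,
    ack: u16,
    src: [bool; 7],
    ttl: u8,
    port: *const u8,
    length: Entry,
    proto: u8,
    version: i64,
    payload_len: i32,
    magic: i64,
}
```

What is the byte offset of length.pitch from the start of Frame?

Entry: @0: layer [1B, align 1] → 1; @1: pitch [1B, align 1] → 2; @2: depth [1B, align 1] → 3; size 3, align 1
@0: dst [8B, align 8] → 8
@8: ack [2B, align 2] → 10
@10: src [7B, align 1] → 17
@17: ttl [1B, align 1] → 18
+2 pad (align 4)
@20: port [4B, align 4] → 24
@24: length [3B, align 1] → 27
within Entry: pitch at 1
24 + 1 = 25

25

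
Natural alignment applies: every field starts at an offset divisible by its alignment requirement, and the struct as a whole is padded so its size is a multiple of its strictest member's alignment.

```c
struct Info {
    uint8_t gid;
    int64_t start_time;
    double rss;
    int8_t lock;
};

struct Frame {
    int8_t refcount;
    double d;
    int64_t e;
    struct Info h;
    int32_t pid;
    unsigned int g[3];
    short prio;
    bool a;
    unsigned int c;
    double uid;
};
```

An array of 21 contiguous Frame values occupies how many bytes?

1848

Info: @0: gid [1B, align 1] → 1; +7 pad (align 8); @8: start_time [8B, align 8] → 16; @16: rss [8B, align 8] → 24; @24: lock [1B, align 1] → 25; +7 tail pad (align 8); size 32, align 8
@0: refcount [1B, align 1] → 1
+7 pad (align 8)
@8: d [8B, align 8] → 16
@16: e [8B, align 8] → 24
@24: h [32B, align 8] → 56
@56: pid [4B, align 4] → 60
@60: g [12B, align 4] → 72
@72: prio [2B, align 2] → 74
@74: a [1B, align 1] → 75
+1 pad (align 4)
@76: c [4B, align 4] → 80
@80: uid [8B, align 8] → 88
size 88, align 8
array of 21: 21 × 88 = 1848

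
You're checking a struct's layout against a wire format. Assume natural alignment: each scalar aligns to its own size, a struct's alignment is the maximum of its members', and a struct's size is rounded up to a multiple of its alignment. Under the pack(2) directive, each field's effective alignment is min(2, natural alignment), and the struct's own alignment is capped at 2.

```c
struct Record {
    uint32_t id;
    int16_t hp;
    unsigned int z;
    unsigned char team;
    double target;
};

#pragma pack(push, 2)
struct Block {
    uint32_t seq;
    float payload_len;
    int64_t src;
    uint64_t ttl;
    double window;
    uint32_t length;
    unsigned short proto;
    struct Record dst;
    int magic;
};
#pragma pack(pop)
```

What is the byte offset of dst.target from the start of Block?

54

Record: @0: id [4B, align 4] → 4; @4: hp [2B, align 2] → 6; +2 pad (align 4); @8: z [4B, align 4] → 12; @12: team [1B, align 1] → 13; +3 pad (align 8); @16: target [8B, align 8] → 24; size 24, align 8
@0: seq [4B, align 2] → 4
@4: payload_len [4B, align 2] → 8
@8: src [8B, align 2] → 16
@16: ttl [8B, align 2] → 24
@24: window [8B, align 2] → 32
@32: length [4B, align 2] → 36
@36: proto [2B, align 2] → 38
@38: dst [24B, align 2] → 62
within Record: target at 16
38 + 16 = 54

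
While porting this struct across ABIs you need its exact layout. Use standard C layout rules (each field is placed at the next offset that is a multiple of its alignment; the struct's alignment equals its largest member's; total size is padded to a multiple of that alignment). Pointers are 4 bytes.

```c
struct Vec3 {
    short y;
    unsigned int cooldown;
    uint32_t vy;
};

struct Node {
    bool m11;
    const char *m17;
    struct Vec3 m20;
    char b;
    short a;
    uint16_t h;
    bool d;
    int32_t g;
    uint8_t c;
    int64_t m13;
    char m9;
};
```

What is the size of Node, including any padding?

56

Vec3: y at 0 (size 2, align 2) → ends 2; pad 2 to align 4 for cooldown; cooldown at 4 (size 4, align 4) → ends 8; vy at 8 (size 4, align 4) → ends 12; total 12 bytes, alignment 4
m11 at 0 (size 1, align 1) → ends 1
pad 3 to align 4 for m17
m17 at 4 (size 4, align 4) → ends 8
m20 at 8 (size 12, align 4) → ends 20
b at 20 (size 1, align 1) → ends 21
pad 1 to align 2 for a
a at 22 (size 2, align 2) → ends 24
h at 24 (size 2, align 2) → ends 26
d at 26 (size 1, align 1) → ends 27
pad 1 to align 4 for g
g at 28 (size 4, align 4) → ends 32
c at 32 (size 1, align 1) → ends 33
pad 7 to align 8 for m13
m13 at 40 (size 8, align 8) → ends 48
m9 at 48 (size 1, align 1) → ends 49
tail pad 7 to reach multiple of 8
total 56 bytes, alignment 8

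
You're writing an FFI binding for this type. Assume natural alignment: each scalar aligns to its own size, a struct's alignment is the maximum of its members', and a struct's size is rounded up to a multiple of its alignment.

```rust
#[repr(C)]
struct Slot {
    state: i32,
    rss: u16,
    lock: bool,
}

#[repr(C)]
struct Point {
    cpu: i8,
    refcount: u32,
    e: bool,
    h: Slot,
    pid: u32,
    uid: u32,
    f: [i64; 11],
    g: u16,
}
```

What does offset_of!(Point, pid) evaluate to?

20

Slot: @0: state [4B, align 4] → 4; @4: rss [2B, align 2] → 6; @6: lock [1B, align 1] → 7; +1 tail pad (align 4); size 8, align 4
@0: cpu [1B, align 1] → 1
+3 pad (align 4)
@4: refcount [4B, align 4] → 8
@8: e [1B, align 1] → 9
+3 pad (align 4)
@12: h [8B, align 4] → 20
@20: pid [4B, align 4] → 24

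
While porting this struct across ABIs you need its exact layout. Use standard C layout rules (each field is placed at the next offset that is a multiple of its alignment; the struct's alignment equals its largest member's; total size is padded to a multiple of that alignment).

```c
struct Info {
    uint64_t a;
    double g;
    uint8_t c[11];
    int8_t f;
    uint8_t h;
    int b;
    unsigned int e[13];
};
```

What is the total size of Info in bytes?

0..8  a  (8B, 8-aligned)
8..16  g  (8B, 8-aligned)
16..27  c  (11B, 1-aligned)
27..28  f  (1B, 1-aligned)
28..29  h  (1B, 1-aligned)
29..32  -- padding (3B)
32..36  b  (4B, 4-aligned)
36..88  e  (52B, 4-aligned)
sizeof = 88, alignof = 8

88 bytes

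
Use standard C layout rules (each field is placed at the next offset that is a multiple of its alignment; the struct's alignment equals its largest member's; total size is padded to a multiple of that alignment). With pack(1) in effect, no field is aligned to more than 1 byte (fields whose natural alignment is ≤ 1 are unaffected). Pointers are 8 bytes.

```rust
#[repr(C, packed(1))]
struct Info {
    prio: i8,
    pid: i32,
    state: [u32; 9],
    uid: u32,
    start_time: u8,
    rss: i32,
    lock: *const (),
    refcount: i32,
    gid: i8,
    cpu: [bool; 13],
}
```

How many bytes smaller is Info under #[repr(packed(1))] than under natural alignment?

12

natural layout:
  @0: prio [1B, align 1] → 1
  +3 pad (align 4)
  @4: pid [4B, align 4] → 8
  @8: state [36B, align 4] → 44
  @44: uid [4B, align 4] → 48
  @48: start_time [1B, align 1] → 49
  +3 pad (align 4)
  @52: rss [4B, align 4] → 56
  @56: lock [8B, align 8] → 64
  @64: refcount [4B, align 4] → 68
  @68: gid [1B, align 1] → 69
  @69: cpu [13B, align 1] → 82
  +6 tail pad (align 8)
  size 88, align 8
packed(1) layout:
  @0: prio [1B, align 1] → 1
  @1: pid [4B, align 1] → 5
  @5: state [36B, align 1] → 41
  @41: uid [4B, align 1] → 45
  @45: start_time [1B, align 1] → 46
  @46: rss [4B, align 1] → 50
  @50: lock [8B, align 1] → 58
  @58: refcount [4B, align 1] → 62
  @62: gid [1B, align 1] → 63
  @63: cpu [13B, align 1] → 76
  size 76, align 1
88 − 76 = 12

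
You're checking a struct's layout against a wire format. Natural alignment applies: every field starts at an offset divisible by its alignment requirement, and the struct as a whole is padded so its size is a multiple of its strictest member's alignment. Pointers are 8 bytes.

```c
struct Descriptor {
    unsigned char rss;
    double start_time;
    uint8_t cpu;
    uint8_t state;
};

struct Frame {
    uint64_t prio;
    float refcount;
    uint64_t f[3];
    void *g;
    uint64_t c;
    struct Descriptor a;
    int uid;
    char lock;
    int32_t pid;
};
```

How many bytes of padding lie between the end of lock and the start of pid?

Descriptor: 0..1  rss  (1B, 1-aligned); 1..8  -- padding (7B); 8..16  start_time  (8B, 8-aligned); 16..17  cpu  (1B, 1-aligned); 17..18  state  (1B, 1-aligned); 18..24  -- tail padding (6B); sizeof = 24, alignof = 8
0..8  prio  (8B, 8-aligned)
8..12  refcount  (4B, 4-aligned)
12..16  -- padding (4B)
16..40  f  (24B, 8-aligned)
40..48  g  (8B, 8-aligned)
48..56  c  (8B, 8-aligned)
56..80  a  (24B, 8-aligned)
80..84  uid  (4B, 4-aligned)
84..85  lock  (1B, 1-aligned)
85..88  -- padding (3B)
88..92  pid  (4B, 4-aligned)

3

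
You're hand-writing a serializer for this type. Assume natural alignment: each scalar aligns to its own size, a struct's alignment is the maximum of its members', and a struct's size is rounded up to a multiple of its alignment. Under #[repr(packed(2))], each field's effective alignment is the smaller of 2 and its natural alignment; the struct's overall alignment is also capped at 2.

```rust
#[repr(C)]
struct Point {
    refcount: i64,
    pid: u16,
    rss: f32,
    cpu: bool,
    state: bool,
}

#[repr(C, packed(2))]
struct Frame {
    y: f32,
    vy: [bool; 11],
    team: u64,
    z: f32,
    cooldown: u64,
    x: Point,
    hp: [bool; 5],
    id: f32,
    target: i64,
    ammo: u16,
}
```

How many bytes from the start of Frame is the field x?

Point: refcount at 0 (size 8, align 8) → ends 8; pid at 8 (size 2, align 2) → ends 10; pad 2 to align 4 for rss; rss at 12 (size 4, align 4) → ends 16; cpu at 16 (size 1, align 1) → ends 17; state at 17 (size 1, align 1) → ends 18; tail pad 6 to reach multiple of 8; total 24 bytes, alignment 8
y at 0 (size 4, align 2) → ends 4
vy at 4 (size 11, align 1) → ends 15
pad 1 to align 2 for team
team at 16 (size 8, align 2) → ends 24
z at 24 (size 4, align 2) → ends 28
cooldown at 28 (size 8, align 2) → ends 36
x at 36 (size 24, align 2) → ends 60

36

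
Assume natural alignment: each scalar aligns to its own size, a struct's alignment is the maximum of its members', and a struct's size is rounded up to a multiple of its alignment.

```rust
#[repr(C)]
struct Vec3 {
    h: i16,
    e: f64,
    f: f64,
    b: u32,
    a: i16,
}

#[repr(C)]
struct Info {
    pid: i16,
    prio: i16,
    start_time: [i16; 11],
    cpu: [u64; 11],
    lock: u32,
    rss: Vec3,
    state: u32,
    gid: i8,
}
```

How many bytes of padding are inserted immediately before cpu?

6

Vec3: 0..2  h  (2B, 2-aligned); 2..8  -- padding (6B); 8..16  e  (8B, 8-aligned); 16..24  f  (8B, 8-aligned); 24..28  b  (4B, 4-aligned); 28..30  a  (2B, 2-aligned); 30..32  -- tail padding (2B); sizeof = 32, alignof = 8
0..2  pid  (2B, 2-aligned)
2..4  prio  (2B, 2-aligned)
4..26  start_time  (22B, 2-aligned)
26..32  -- padding (6B)
32..120  cpu  (88B, 8-aligned)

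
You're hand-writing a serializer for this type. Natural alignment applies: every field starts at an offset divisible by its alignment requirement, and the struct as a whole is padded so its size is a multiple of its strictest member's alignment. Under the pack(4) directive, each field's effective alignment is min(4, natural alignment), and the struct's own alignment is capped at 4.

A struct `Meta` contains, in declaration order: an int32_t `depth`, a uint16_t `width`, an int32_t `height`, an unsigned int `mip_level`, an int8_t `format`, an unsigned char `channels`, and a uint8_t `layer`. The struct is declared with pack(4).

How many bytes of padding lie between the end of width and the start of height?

2

0..4  depth  (4B, 4-aligned)
4..6  width  (2B, 2-aligned)
6..8  -- padding (2B)
8..12  height  (4B, 4-aligned)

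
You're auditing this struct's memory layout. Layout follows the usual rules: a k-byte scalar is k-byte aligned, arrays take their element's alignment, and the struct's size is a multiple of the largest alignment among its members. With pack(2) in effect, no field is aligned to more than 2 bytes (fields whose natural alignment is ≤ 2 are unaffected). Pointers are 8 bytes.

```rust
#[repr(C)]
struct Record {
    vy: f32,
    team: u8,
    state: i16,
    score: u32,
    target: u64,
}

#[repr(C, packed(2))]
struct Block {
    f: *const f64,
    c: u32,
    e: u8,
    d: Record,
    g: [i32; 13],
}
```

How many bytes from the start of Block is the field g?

38

Record: vy at 0 (size 4, align 4) → ends 4; team at 4 (size 1, align 1) → ends 5; pad 1 to align 2 for state; state at 6 (size 2, align 2) → ends 8; score at 8 (size 4, align 4) → ends 12; pad 4 to align 8 for target; target at 16 (size 8, align 8) → ends 24; total 24 bytes, alignment 8
f at 0 (size 8, align 2) → ends 8
c at 8 (size 4, align 2) → ends 12
e at 12 (size 1, align 1) → ends 13
pad 1 to align 2 for d
d at 14 (size 24, align 2) → ends 38
g at 38 (size 52, align 2) → ends 90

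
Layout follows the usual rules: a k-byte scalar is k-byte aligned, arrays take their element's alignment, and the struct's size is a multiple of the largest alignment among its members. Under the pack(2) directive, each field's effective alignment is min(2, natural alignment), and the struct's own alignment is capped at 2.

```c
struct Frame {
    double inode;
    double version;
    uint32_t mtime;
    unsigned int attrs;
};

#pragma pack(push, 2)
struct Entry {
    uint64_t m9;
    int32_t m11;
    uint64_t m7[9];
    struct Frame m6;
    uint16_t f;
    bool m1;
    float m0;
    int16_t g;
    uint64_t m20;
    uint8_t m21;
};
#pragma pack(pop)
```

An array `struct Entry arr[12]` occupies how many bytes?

1536

Frame: 0..8  inode  (8B, 8-aligned); 8..16  version  (8B, 8-aligned); 16..20  mtime  (4B, 4-aligned); 20..24  attrs  (4B, 4-aligned); sizeof = 24, alignof = 8
0..8  m9  (8B, 2-aligned)
8..12  m11  (4B, 2-aligned)
12..84  m7  (72B, 2-aligned)
84..108  m6  (24B, 2-aligned)
108..110  f  (2B, 2-aligned)
110..111  m1  (1B, 1-aligned)
111..112  -- padding (1B)
112..116  m0  (4B, 2-aligned)
116..118  g  (2B, 2-aligned)
118..126  m20  (8B, 2-aligned)
126..127  m21  (1B, 1-aligned)
127..128  -- tail padding (1B)
sizeof = 128, alignof = 2
array of 12: 12 × 128 = 1536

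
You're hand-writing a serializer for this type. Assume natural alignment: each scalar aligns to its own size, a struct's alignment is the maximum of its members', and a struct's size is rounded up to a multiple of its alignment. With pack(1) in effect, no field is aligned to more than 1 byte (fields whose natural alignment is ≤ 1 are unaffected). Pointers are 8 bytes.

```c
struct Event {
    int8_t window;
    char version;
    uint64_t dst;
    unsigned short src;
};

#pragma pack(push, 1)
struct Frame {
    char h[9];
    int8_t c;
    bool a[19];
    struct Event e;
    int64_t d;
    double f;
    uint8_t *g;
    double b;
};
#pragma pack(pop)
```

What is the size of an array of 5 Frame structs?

425

Event: 0..1  window  (1B, 1-aligned); 1..2  version  (1B, 1-aligned); 2..8  -- padding (6B); 8..16  dst  (8B, 8-aligned); 16..18  src  (2B, 2-aligned); 18..24  -- tail padding (6B); sizeof = 24, alignof = 8
0..9  h  (9B, 1-aligned)
9..10  c  (1B, 1-aligned)
10..29  a  (19B, 1-aligned)
29..53  e  (24B, 1-aligned)
53..61  d  (8B, 1-aligned)
61..69  f  (8B, 1-aligned)
69..77  g  (8B, 1-aligned)
77..85  b  (8B, 1-aligned)
sizeof = 85, alignof = 1
array of 5: 5 × 85 = 425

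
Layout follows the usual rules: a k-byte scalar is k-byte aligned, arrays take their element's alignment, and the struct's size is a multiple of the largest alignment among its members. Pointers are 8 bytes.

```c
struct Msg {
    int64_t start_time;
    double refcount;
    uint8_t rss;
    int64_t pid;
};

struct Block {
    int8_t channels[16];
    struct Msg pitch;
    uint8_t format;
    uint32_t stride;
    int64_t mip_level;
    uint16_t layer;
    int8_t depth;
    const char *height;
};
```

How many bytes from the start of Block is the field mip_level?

56

Msg: @0: start_time [8B, align 8] → 8; @8: refcount [8B, align 8] → 16; @16: rss [1B, align 1] → 17; +7 pad (align 8); @24: pid [8B, align 8] → 32; size 32, align 8
@0: channels [16B, align 1] → 16
@16: pitch [32B, align 8] → 48
@48: format [1B, align 1] → 49
+3 pad (align 4)
@52: stride [4B, align 4] → 56
@56: mip_level [8B, align 8] → 64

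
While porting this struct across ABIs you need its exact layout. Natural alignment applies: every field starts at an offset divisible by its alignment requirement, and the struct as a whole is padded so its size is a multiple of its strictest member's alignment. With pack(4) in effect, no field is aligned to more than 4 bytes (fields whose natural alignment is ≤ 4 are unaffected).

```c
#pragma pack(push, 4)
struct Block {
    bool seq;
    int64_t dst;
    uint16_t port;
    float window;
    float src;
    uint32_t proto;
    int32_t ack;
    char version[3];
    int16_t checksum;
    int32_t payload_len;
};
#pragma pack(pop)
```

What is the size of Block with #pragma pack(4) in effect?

0..1  seq  (1B, 1-aligned)
1..4  -- padding (3B)
4..12  dst  (8B, 4-aligned)
12..14  port  (2B, 2-aligned)
14..16  -- padding (2B)
16..20  window  (4B, 4-aligned)
20..24  src  (4B, 4-aligned)
24..28  proto  (4B, 4-aligned)
28..32  ack  (4B, 4-aligned)
32..35  version  (3B, 1-aligned)
35..36  -- padding (1B)
36..38  checksum  (2B, 2-aligned)
38..40  -- padding (2B)
40..44  payload_len  (4B, 4-aligned)
sizeof = 44, alignof = 4

44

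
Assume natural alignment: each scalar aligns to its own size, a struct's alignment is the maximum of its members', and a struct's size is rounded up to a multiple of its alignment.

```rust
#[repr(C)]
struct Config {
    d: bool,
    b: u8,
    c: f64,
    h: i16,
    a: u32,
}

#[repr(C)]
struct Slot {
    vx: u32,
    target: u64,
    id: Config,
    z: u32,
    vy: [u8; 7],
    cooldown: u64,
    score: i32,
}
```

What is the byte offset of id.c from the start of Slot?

24

Config: d at 0 (size 1, align 1) → ends 1; b at 1 (size 1, align 1) → ends 2; pad 6 to align 8 for c; c at 8 (size 8, align 8) → ends 16; h at 16 (size 2, align 2) → ends 18; pad 2 to align 4 for a; a at 20 (size 4, align 4) → ends 24; total 24 bytes, alignment 8
vx at 0 (size 4, align 4) → ends 4
pad 4 to align 8 for target
target at 8 (size 8, align 8) → ends 16
id at 16 (size 24, align 8) → ends 40
within Config: c at 8
16 + 8 = 24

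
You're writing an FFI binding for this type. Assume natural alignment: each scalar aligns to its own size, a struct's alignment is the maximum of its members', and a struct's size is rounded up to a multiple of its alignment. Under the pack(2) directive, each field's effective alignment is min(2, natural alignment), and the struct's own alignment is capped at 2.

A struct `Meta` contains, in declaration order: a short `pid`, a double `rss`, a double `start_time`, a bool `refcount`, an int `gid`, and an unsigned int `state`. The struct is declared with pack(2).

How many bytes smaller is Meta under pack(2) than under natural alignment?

12

natural layout:
  pid at 0 (size 2, align 2) → ends 2
  pad 6 to align 8 for rss
  rss at 8 (size 8, align 8) → ends 16
  start_time at 16 (size 8, align 8) → ends 24
  refcount at 24 (size 1, align 1) → ends 25
  pad 3 to align 4 for gid
  gid at 28 (size 4, align 4) → ends 32
  state at 32 (size 4, align 4) → ends 36
  tail pad 4 to reach multiple of 8
  total 40 bytes, alignment 8
packed(2) layout:
  pid at 0 (size 2, align 2) → ends 2
  rss at 2 (size 8, align 2) → ends 10
  start_time at 10 (size 8, align 2) → ends 18
  refcount at 18 (size 1, align 1) → ends 19
  pad 1 to align 2 for gid
  gid at 20 (size 4, align 2) → ends 24
  state at 24 (size 4, align 2) → ends 28
  total 28 bytes, alignment 2
40 − 28 = 12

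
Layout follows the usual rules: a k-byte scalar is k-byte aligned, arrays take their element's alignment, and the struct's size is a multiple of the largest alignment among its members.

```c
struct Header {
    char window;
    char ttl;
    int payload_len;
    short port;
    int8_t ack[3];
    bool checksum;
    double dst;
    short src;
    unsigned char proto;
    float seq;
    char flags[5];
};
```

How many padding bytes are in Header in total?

8

window at 0 (size 1, align 1) → ends 1
ttl at 1 (size 1, align 1) → ends 2
pad 2 to align 4 for payload_len
payload_len at 4 (size 4, align 4) → ends 8
port at 8 (size 2, align 2) → ends 10
ack at 10 (size 3, align 1) → ends 13
checksum at 13 (size 1, align 1) → ends 14
pad 2 to align 8 for dst
dst at 16 (size 8, align 8) → ends 24
src at 24 (size 2, align 2) → ends 26
proto at 26 (size 1, align 1) → ends 27
pad 1 to align 4 for seq
seq at 28 (size 4, align 4) → ends 32
flags at 32 (size 5, align 1) → ends 37
tail pad 3 to reach multiple of 8
total 40 bytes, alignment 8
data bytes 32, size 40 → padding 8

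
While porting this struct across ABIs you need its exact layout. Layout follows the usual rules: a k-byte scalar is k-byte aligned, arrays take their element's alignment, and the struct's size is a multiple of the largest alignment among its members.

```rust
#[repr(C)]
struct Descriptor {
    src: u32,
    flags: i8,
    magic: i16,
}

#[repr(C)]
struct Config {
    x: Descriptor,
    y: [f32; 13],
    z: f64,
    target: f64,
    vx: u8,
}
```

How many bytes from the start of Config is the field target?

72

Descriptor: @0: src [4B, align 4] → 4; @4: flags [1B, align 1] → 5; +1 pad (align 2); @6: magic [2B, align 2] → 8; size 8, align 4
@0: x [8B, align 4] → 8
@8: y [52B, align 4] → 60
+4 pad (align 8)
@64: z [8B, align 8] → 72
@72: target [8B, align 8] → 80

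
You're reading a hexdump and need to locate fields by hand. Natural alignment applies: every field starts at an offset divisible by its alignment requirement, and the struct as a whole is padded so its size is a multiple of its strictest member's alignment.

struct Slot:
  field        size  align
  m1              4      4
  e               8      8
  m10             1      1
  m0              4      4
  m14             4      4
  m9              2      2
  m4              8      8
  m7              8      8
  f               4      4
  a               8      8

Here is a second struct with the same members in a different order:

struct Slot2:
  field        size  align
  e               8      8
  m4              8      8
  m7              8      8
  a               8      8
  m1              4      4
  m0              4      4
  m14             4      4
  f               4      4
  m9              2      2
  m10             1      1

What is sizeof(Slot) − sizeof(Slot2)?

@0: m1 [4B, align 4] → 4
+4 pad (align 8)
@8: e [8B, align 8] → 16
@16: m10 [1B, align 1] → 17
+3 pad (align 4)
@20: m0 [4B, align 4] → 24
@24: m14 [4B, align 4] → 28
@28: m9 [2B, align 2] → 30
+2 pad (align 8)
@32: m4 [8B, align 8] → 40
@40: m7 [8B, align 8] → 48
@48: f [4B, align 4] → 52
+4 pad (align 8)
@56: a [8B, align 8] → 64
size 64, align 8
— Slot2 —
@0: e [8B, align 8] → 8
@8: m4 [8B, align 8] → 16
@16: m7 [8B, align 8] → 24
@24: a [8B, align 8] → 32
@32: m1 [4B, align 4] → 36
@36: m0 [4B, align 4] → 40
@40: m14 [4B, align 4] → 44
@44: f [4B, align 4] → 48
@48: m9 [2B, align 2] → 50
@50: m10 [1B, align 1] → 51
+5 tail pad (align 8)
size 56, align 8
64 − 56 = 8

8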